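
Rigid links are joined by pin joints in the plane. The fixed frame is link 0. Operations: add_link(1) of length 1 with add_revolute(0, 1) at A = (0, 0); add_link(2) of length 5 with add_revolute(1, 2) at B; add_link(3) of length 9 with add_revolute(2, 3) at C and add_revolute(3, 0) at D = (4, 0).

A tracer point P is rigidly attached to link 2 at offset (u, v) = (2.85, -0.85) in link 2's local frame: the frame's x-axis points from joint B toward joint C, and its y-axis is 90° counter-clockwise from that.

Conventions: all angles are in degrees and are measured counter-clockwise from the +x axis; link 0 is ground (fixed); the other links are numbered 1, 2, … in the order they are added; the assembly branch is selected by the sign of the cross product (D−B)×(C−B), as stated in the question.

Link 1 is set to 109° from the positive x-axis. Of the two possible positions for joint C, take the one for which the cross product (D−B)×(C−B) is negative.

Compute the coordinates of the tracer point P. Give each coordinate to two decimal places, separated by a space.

A=(0,0), D=(4.00,0)
B = A + 1.00·(cos109°, sin109°) = (-0.3256, 0.9455)
|BD| = 4.4277
circle(B,5.00) ∩ circle(D,9.00): a=-4.1100, h=2.8475
  candidates: C₊=(-3.7327,4.6050) cross=12.608; C₋=(-4.9488,-0.9586) cross=-12.608
  branch - wants cross < 0 → take C=(-4.9488,-0.9586) (cross=-12.608)
ex = (C−B)/|BC| = (-0.9246,-0.3808); ey = (0.3808,-0.9246)
P = B + 2.85·ex + -0.85·ey = (-3.2845,0.6461)

-3.28 0.65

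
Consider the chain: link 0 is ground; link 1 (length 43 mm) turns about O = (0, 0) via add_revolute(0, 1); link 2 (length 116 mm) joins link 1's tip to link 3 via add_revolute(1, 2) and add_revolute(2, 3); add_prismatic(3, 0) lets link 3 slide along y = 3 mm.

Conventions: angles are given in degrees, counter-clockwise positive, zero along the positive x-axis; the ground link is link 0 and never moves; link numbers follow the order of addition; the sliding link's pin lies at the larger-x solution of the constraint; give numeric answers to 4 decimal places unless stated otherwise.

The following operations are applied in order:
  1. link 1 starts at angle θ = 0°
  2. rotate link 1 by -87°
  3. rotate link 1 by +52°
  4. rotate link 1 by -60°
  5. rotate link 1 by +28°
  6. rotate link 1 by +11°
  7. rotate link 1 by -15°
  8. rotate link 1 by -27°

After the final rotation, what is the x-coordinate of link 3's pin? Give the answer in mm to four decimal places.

geometry: r = 43 mm, L = 116 mm, e = 3 mm; θ starts at 0°
rotate link 1 by -87°: θ ← 0° -87° = -87°
rotate link 1 by +52°: θ ← -87° +52° = -35°
rotate link 1 by -60°: θ ← -35° -60° = -95°
rotate link 1 by +28°: θ ← -95° +28° = -67°
rotate link 1 by +11°: θ ← -67° +11° = -56°
rotate link 1 by -15°: θ ← -56° -15° = -71°
rotate link 1 by -27°: θ ← -71° -27° = -98°
crank pin P = (r cos θ, r sin θ) = (-5.984443, -42.581527)
h = r sin θ − e = -42.581527 − 3 = -45.581527
x = r cos θ + √(L² − h²) = -5.984443 + 106.669229 = 100.684786

100.6848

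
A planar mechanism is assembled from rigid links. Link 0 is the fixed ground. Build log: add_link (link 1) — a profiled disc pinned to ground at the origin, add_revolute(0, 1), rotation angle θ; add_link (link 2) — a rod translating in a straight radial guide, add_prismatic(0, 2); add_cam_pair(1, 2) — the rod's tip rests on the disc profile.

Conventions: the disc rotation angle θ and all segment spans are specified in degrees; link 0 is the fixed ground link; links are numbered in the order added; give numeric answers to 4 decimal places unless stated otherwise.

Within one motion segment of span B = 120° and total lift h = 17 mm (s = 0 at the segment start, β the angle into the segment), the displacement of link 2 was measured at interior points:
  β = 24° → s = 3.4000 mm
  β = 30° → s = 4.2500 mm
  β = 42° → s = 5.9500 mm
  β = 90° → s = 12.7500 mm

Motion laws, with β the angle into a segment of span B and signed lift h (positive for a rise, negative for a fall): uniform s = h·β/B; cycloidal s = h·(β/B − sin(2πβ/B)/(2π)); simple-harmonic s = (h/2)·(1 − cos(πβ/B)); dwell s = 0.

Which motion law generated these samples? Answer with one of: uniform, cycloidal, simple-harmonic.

candidates at β/B = r: uniform s = h·r (linear in β); cycloidal s = h·(r − sin(2πr)/(2π)); simple-harmonic s = (h/2)(1 − cos(πr))
β=24°: printed 3.4000 | uniform 3.4000, cycloidal 0.8268, simple-harmonic 1.6234
β=30°: printed 4.2500 | uniform 4.2500, cycloidal 1.5444, simple-harmonic 2.4896
β=42°: printed 5.9500 | uniform 5.9500, cycloidal 3.7611, simple-harmonic 4.6411
β=90°: printed 12.7500 | uniform 12.7500, cycloidal 15.4556, simple-harmonic 14.5104
only one law matches every sample → uniform

uniform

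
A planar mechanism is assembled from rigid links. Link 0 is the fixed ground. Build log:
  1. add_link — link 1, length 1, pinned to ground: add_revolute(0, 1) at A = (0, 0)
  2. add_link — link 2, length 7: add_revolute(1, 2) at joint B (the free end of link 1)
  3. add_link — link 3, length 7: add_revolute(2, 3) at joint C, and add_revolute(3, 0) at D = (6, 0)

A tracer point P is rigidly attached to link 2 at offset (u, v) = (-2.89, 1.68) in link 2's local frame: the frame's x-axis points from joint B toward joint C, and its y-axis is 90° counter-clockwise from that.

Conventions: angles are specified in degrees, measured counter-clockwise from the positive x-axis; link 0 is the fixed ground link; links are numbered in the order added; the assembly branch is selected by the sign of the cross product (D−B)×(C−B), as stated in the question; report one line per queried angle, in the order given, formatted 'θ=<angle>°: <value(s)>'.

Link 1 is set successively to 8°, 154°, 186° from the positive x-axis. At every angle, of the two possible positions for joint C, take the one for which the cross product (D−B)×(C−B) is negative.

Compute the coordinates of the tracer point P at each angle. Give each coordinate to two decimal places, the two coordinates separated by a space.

A=(0,0), D=(6.00,0)
θ=8°: B = A + 1.00·(cos8°, sin8°) = (0.9903, 0.1392)
θ=8°: |BD| = 5.0117
θ=8°: circle(B,7.00) ∩ circle(D,7.00): a=2.5058, h=6.5361
θ=8°:   candidates: C₊=(3.6766,6.6032) cross=32.757; C₋=(3.3136,-6.4640) cross=-32.757
θ=8°:   branch - wants cross < 0 → take C=(3.3136,-6.4640) (cross=-32.757)
θ=8°: ex = (C−B)/|BC| = (0.3319,-0.9433); ey = (0.9433,0.3319)
θ=8°: P = B + -2.89·ex + 1.68·ey = (1.6158,3.4229)
θ=154°: B = A + 1.00·(cos154°, sin154°) = (-0.8988, 0.4384)
θ=154°: |BD| = 6.9127
θ=154°: circle(B,7.00) ∩ circle(D,7.00): a=3.4564, h=6.0872
θ=154°:   candidates: C₊=(2.9366,6.2941) cross=42.079; C₋=(2.1646,-5.8557) cross=-42.079
θ=154°:   branch - wants cross < 0 → take C=(2.1646,-5.8557) (cross=-42.079)
θ=154°: ex = (C−B)/|BC| = (0.4376,-0.8992); ey = (0.8992,0.4376)
θ=154°: P = B + -2.89·ex + 1.68·ey = (-0.6529,3.7721)
θ=186°: B = A + 1.00·(cos186°, sin186°) = (-0.9945, -0.1045)
θ=186°: |BD| = 6.9953
θ=186°: circle(B,7.00) ∩ circle(D,7.00): a=3.4977, h=6.0635
θ=186°:   candidates: C₊=(2.4121,6.0106) cross=42.416; C₋=(2.5933,-6.1151) cross=-42.416
θ=186°:   branch - wants cross < 0 → take C=(2.5933,-6.1151) (cross=-42.416)
θ=186°: ex = (C−B)/|BC| = (0.5126,-0.8587); ey = (0.8587,0.5126)
θ=186°: P = B + -2.89·ex + 1.68·ey = (-1.0333,3.2381)

θ=8°: 1.62 3.42
θ=154°: -0.65 3.77
θ=186°: -1.03 3.24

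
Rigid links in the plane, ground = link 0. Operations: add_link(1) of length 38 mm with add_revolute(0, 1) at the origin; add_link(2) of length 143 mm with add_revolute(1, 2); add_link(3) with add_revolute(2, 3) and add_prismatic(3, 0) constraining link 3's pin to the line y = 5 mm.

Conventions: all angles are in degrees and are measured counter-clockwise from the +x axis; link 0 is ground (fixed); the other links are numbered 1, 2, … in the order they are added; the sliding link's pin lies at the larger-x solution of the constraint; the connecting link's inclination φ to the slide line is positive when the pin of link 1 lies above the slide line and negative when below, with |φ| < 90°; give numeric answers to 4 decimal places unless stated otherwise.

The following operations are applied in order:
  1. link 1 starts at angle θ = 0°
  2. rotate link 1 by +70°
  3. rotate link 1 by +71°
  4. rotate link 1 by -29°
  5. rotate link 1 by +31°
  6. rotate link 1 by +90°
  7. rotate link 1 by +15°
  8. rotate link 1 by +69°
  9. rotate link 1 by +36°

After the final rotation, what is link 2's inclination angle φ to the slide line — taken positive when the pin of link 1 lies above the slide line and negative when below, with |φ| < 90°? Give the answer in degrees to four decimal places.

geometry: r = 38 mm, L = 143 mm, e = 5 mm; θ starts at 0°
rotate link 1 by +70°: θ ← 0° +70° = 70°
rotate link 1 by +71°: θ ← 70° +71° = 141°
rotate link 1 by -29°: θ ← 141° -29° = 112°
rotate link 1 by +31°: θ ← 112° +31° = 143°
rotate link 1 by +90°: θ ← 143° +90° = 233°
rotate link 1 by +15°: θ ← 233° +15° = 248°
rotate link 1 by +69°: θ ← 248° +69° = 317°
rotate link 1 by +36°: θ ← 317° +36° = 353°
h = r sin θ − e = -4.631035 − 5 = -9.631035
sin φ = h / L = -9.631035 / 143 = -0.06734990
φ = arcsin(-0.06734990) = -3.861788°

-3.8618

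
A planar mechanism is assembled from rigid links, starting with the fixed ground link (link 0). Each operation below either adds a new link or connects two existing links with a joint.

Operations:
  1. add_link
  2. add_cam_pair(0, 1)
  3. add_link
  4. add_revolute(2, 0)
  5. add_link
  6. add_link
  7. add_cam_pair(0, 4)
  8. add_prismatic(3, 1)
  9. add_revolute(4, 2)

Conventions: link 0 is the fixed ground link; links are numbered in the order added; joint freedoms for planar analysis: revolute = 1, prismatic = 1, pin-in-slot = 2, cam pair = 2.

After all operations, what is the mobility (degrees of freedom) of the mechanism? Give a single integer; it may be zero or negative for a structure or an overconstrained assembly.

ground; <1,0,0>
#1 <2,0,0>
C:0↔1 J2 <2,0,1>
#2 <3,0,1>
R:2↔0 J1 <3,1,1>
#3 <4,1,1>
#4 <5,1,1>
C:0↔4 J2 <5,1,2>
P:3↔1 J1 <5,2,2>
R:4↔2 J1 <5,3,2>
3×4 − 2×3 − 1×2 = 4

M = 4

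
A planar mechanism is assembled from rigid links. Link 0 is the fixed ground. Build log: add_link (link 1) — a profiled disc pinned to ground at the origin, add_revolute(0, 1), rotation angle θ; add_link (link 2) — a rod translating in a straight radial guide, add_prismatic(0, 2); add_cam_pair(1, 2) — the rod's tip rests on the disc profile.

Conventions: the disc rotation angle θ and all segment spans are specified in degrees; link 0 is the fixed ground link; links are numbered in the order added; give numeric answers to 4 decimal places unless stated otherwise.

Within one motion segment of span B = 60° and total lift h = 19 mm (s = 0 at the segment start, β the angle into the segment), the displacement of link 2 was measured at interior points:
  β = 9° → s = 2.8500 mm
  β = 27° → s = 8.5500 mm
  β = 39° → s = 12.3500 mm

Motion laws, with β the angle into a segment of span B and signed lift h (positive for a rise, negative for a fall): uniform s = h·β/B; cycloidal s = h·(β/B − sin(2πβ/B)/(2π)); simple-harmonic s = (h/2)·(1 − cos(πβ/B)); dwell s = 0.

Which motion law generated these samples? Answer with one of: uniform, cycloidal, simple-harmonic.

candidates at β/B = r: uniform s = h·r (linear in β); cycloidal s = h·(r − sin(2πr)/(2π)); simple-harmonic s = (h/2)(1 − cos(πr))
β=9°: printed 2.8500 | uniform 2.8500, cycloidal 0.4036, simple-harmonic 1.0354
β=27°: printed 8.5500 | uniform 8.5500, cycloidal 7.6155, simple-harmonic 8.0139
β=39°: printed 12.3500 | uniform 12.3500, cycloidal 14.7964, simple-harmonic 13.8129
only one law matches every sample → uniform

uniform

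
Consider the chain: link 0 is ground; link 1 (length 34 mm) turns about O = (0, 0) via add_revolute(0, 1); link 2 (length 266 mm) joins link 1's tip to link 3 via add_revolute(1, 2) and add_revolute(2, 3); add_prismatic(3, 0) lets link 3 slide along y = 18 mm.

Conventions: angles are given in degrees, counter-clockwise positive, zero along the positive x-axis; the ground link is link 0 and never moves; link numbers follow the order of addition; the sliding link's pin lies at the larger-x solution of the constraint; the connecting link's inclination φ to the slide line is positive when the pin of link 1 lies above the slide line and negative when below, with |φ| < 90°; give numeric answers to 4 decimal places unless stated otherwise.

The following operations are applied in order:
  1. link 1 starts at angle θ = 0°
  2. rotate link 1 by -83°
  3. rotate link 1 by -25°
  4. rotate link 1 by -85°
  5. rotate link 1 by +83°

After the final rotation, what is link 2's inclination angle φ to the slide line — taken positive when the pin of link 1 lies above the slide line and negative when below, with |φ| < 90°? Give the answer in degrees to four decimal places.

geometry: r = 34 mm, L = 266 mm, e = 18 mm; θ starts at 0°
rotate link 1 by -83°: θ ← 0° -83° = -83°
rotate link 1 by -25°: θ ← -83° -25° = -108°
rotate link 1 by -85°: θ ← -108° -85° = -193°
rotate link 1 by +83°: θ ← -193° +83° = -110°
h = r sin θ − e = -31.949549 − 18 = -49.949549
sin φ = h / L = -49.949549 / 266 = -0.18778026
φ = arcsin(-0.18778026) = -10.823271°

-10.8233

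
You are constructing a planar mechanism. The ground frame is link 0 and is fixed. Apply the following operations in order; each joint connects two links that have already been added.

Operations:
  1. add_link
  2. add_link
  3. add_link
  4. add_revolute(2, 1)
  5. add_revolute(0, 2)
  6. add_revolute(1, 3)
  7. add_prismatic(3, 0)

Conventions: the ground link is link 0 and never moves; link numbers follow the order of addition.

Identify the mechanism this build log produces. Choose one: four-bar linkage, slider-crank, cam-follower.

links: 4 (incl. ground); joints: 3 revolute, 1 prismatic, 0 higher (cam) pair, forming one closed loop
4 links, 3 revolutes + 1 prismatic in one loop → slider-crank

slider-crank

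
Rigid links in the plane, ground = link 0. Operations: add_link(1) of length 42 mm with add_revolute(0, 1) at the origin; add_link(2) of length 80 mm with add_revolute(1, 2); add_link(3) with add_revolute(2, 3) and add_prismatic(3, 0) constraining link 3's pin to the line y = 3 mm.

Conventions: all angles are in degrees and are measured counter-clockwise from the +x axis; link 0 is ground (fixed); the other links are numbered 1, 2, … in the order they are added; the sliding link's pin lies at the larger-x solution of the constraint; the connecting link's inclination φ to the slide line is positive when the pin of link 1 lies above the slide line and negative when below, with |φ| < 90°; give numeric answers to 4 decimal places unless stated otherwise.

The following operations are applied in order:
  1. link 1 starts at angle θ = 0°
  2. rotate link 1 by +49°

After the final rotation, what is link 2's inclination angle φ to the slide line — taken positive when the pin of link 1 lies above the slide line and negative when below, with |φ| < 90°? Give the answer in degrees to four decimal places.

geometry: r = 42 mm, L = 80 mm, e = 3 mm; θ starts at 0°
rotate link 1 by +49°: θ ← 0° +49° = 49°
h = r sin θ − e = 31.697802 − 3 = 28.697802
sin φ = h / L = 28.697802 / 80 = 0.35872253
φ = arcsin(0.35872253) = 21.021763°

21.0218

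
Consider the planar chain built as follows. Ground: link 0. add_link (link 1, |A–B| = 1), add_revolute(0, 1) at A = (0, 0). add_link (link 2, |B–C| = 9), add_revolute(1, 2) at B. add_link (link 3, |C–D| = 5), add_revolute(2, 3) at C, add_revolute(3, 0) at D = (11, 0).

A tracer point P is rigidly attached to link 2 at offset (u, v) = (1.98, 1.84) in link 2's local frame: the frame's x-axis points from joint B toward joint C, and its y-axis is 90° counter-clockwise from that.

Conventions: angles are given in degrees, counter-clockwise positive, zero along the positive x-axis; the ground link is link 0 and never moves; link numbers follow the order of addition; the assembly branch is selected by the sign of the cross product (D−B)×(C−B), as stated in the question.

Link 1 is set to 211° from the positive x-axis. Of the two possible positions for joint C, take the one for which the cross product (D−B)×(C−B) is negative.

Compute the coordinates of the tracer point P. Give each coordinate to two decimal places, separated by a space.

A=(0,0), D=(11.00,0)
B = A + 1.00·(cos211°, sin211°) = (-0.8572, -0.5150)
|BD| = 11.8683
circle(B,9.00) ∩ circle(D,5.00): a=8.2934, h=3.4957
  candidates: C₊=(7.2767,3.3372) cross=41.488; C₋=(7.5801,-3.6475) cross=-41.488
  branch - wants cross < 0 → take C=(7.5801,-3.6475) (cross=-41.488)
ex = (C−B)/|BC| = (0.9375,-0.3481); ey = (0.3481,0.9375)
P = B + 1.98·ex + 1.84·ey = (1.6394,0.5208)

1.64 0.52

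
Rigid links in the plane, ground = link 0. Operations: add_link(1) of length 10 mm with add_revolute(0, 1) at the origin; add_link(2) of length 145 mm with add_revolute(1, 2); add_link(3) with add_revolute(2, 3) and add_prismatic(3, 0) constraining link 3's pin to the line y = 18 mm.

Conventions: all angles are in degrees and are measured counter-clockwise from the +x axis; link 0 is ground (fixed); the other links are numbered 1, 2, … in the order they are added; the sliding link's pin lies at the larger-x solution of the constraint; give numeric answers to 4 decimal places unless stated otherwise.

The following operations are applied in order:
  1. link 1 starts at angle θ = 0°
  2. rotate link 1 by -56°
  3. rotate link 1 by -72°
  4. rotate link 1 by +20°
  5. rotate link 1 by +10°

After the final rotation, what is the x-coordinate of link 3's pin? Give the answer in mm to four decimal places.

geometry: r = 10 mm, L = 145 mm, e = 18 mm; θ starts at 0°
rotate link 1 by -56°: θ ← 0° -56° = -56°
rotate link 1 by -72°: θ ← -56° -72° = -128°
rotate link 1 by +20°: θ ← -128° +20° = -108°
rotate link 1 by +10°: θ ← -108° +10° = -98°
crank pin P = (r cos θ, r sin θ) = (-1.391731, -9.902681)
h = r sin θ − e = -9.902681 − 18 = -27.902681
x = r cos θ + √(L² − h²) = -1.391731 + 142.289987 = 140.898256

140.8983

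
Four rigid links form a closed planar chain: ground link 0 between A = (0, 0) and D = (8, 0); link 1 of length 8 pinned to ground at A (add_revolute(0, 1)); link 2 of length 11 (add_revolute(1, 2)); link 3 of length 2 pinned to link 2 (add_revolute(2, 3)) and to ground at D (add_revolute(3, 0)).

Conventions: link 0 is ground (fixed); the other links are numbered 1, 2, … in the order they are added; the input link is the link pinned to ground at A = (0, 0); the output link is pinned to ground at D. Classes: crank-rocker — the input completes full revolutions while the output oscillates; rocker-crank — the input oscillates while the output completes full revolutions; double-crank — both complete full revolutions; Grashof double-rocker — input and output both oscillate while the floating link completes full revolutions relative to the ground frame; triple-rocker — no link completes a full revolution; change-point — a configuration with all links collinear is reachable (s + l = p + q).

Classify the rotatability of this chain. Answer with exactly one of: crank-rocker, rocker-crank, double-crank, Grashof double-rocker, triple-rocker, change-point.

lengths: ground=8, input=8, coupler=11, output=2
sorted: s=2 (shortest), l=11 (longest), p+q=16
s + l = 13 vs p + q = 16
s + l < p + q (Grashof) with shortest = output link → rocker-crank

rocker-crank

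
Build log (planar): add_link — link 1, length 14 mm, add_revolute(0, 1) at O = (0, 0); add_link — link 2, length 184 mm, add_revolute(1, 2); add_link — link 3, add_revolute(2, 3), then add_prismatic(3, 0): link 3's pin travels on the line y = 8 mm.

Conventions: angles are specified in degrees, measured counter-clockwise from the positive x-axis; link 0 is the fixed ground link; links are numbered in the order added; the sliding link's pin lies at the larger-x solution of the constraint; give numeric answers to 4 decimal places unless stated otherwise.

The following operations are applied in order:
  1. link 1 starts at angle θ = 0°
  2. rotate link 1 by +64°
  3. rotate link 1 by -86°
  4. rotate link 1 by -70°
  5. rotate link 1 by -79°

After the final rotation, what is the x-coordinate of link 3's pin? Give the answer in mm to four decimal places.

geometry: r = 14 mm, L = 184 mm, e = 8 mm; θ starts at 0°
rotate link 1 by +64°: θ ← 0° +64° = 64°
rotate link 1 by -86°: θ ← 64° -86° = -22°
rotate link 1 by -70°: θ ← -22° -70° = -92°
rotate link 1 by -79°: θ ← -92° -79° = -171°
crank pin P = (r cos θ, r sin θ) = (-13.827637, -2.190083)
h = r sin θ − e = -2.190083 − 8 = -10.190083
x = r cos θ + √(L² − h²) = -13.827637 + 183.717615 = 169.889979

169.8900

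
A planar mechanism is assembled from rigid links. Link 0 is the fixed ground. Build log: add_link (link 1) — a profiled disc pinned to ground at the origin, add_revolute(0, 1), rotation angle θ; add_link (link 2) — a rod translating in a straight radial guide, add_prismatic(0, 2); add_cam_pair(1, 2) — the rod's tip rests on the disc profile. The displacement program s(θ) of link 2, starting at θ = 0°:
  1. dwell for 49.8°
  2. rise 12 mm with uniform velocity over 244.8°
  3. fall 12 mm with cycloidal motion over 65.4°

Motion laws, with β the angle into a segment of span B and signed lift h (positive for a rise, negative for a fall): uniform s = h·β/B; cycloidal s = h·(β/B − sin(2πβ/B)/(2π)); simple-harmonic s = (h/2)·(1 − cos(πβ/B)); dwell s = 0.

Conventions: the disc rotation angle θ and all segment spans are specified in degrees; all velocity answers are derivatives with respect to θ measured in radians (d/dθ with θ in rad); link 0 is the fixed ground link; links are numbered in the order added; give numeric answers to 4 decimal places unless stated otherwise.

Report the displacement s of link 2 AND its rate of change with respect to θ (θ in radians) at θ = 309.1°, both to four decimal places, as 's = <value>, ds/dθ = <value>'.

seg 1 [0°–49.8°] dwell: s stays 0.0000
seg 2 [49.8°–294.6°] uniform, h=12: full span → s += 12 → s = 12.0000
seg 3 [294.6°–360°] cycloidal, h=-12: θ=309.1° here. β=14.5, B=65.4. -12·(0.2217 − sin(2π·0.2217)/(2π)) = -0.7808 → s = 11.2192
velocity in seg [294.6°–360°] (cycloidal), θ in radians: β = 14.5° = 0.2531 rad, B = 65.4° = 1.1414 rad; ds/dθ = (h/B)(1 − cos(2πβ/B)) = ((-12)/1.1414)(1 − cos(2π·0.2217)) = -8.654280 mm/rad

s = 11.2192, ds/dθ = -8.6543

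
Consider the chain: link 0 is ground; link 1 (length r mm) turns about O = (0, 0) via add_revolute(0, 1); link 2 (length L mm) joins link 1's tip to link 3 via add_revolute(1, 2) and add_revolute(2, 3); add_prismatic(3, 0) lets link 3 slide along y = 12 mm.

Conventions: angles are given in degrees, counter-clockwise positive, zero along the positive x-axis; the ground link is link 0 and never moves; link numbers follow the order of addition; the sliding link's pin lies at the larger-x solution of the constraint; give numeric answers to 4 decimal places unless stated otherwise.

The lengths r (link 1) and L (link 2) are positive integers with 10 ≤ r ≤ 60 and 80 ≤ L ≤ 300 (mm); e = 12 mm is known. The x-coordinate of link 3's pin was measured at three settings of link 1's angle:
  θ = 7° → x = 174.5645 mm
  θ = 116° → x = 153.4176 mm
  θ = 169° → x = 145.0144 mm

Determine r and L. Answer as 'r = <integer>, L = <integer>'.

constraint per measurement: (x − r cos θ)² + (r sin θ − e)² = L²
subtracting the θ₁ and θ₂ equations cancels the r² and L² terms:
r = (x₁² − x₂²) / (2[(x₁cos θ₁ + e sin θ₁) − (x₂cos θ₂ + e sin θ₂)]) = 15.0000 → r = 15
L² = (x₁ − r cos θ₁)² + (r sin θ₁ − e)² = 25599.9920 → L = 160.0000 → L = 160
check at θ₃=169°: x = 145.0144 (printed 145.0144) ✓

r = 15, L = 160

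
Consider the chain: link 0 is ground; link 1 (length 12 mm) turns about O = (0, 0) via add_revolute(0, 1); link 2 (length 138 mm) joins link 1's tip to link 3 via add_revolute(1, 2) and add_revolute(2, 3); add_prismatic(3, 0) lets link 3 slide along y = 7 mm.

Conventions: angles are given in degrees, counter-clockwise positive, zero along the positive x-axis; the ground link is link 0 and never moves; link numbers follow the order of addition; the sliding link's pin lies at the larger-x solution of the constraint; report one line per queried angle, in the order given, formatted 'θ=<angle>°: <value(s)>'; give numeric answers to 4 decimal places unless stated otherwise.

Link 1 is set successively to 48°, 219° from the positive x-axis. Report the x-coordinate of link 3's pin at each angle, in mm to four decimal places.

geometry: r = 12 mm, L = 138 mm, e = 7 mm
θ=48°: crank pin P = (r cos θ, r sin θ) = (8.029567, 8.917738)
θ=48°: h = r sin θ − e = 8.917738 − 7 = 1.917738
θ=48°: x = r cos θ + √(L² − h²) = 8.029567 + 137.986674 = 146.016242
θ=219°: crank pin P = (r cos θ, r sin θ) = (-9.325752, -7.551845)
θ=219°: h = r sin θ − e = -7.551845 − 7 = -14.551845
θ=219°: x = r cos θ + √(L² − h²) = -9.325752 + 137.230623 = 127.904871

θ=48°: 146.0162
θ=219°: 127.9049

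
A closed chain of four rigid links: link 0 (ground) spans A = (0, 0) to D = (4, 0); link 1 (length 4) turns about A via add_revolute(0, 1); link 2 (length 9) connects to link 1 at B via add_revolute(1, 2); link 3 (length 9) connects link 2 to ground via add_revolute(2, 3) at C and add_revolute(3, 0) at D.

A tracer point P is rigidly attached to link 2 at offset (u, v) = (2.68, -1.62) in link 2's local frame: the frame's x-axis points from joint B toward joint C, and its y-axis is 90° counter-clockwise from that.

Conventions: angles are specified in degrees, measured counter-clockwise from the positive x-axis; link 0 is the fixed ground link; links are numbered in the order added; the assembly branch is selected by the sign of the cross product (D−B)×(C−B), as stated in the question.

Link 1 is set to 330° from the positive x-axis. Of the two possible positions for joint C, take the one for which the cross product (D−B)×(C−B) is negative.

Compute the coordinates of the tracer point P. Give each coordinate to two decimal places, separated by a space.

A=(0,0), D=(4.00,0)
B = A + 4.00·(cos330°, sin330°) = (3.4641, -2.0000)
|BD| = 2.0706
circle(B,9.00) ∩ circle(D,9.00): a=1.0353, h=8.9403
  candidates: C₊=(-4.9036,1.3139) cross=18.511; C₋=(12.3677,-3.3139) cross=-18.511
  branch - wants cross < 0 → take C=(12.3677,-3.3139) (cross=-18.511)
ex = (C−B)/|BC| = (0.9893,-0.1460); ey = (0.1460,0.9893)
P = B + 2.68·ex + -1.62·ey = (5.8789,-3.9939)

5.88 -3.99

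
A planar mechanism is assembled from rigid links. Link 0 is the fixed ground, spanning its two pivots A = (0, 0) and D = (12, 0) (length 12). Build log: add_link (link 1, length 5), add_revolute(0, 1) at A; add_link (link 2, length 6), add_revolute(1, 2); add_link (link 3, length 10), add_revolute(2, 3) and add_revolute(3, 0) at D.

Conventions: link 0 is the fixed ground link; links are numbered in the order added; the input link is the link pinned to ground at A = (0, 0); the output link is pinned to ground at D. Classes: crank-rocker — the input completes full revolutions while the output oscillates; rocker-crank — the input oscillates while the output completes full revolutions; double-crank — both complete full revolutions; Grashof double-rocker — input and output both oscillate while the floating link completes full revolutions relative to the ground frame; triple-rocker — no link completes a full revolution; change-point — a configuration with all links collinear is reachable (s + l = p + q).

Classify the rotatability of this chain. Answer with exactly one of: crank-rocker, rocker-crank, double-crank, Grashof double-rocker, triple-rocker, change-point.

lengths: ground=12, input=5, coupler=6, output=10
sorted: s=5 (shortest), l=12 (longest), p+q=16
s + l = 17 vs p + q = 16
s + l > p + q → non-Grashof → no link fully rotates → triple-rocker

triple-rocker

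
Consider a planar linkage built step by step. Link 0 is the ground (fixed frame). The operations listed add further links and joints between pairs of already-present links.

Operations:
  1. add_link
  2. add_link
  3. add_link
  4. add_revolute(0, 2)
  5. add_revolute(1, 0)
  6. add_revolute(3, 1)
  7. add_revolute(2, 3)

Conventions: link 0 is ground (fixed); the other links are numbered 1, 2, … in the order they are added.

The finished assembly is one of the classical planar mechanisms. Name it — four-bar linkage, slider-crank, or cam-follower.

links: 4 (incl. ground); joints: 4 revolute, 0 prismatic, 0 higher (cam) pair, forming one closed loop
4 links in a single 4R loop → four-bar linkage

four-bar linkage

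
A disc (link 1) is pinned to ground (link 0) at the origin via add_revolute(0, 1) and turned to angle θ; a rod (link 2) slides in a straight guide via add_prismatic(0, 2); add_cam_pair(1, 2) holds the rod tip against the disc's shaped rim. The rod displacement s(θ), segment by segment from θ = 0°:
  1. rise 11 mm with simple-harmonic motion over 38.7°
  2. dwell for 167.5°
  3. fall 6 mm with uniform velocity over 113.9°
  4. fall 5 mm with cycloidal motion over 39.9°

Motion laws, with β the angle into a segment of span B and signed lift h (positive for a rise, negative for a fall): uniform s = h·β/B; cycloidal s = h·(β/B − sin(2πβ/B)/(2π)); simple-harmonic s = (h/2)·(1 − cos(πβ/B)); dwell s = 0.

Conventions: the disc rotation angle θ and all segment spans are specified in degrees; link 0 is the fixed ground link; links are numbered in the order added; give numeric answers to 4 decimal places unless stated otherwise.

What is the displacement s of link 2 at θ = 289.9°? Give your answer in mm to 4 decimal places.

segment 1 (0° to 38.7°, simple-harmonic, h = 11) is passed completely: s = 0.0000 + (11) = 11.0000
segment 2 (38.7° to 206.2°, dwell): s unchanged at 11.0000
θ = 289.9° falls in segment 3 (206.2° to 320.1°, uniform, h = -6): β = 289.9 − 206.2 = 83.7°, B = 113.9°; Δs = -6·83.7/113.9 = -4.4091; s = 11.0000 − 4.4091 = 6.5909

6.5909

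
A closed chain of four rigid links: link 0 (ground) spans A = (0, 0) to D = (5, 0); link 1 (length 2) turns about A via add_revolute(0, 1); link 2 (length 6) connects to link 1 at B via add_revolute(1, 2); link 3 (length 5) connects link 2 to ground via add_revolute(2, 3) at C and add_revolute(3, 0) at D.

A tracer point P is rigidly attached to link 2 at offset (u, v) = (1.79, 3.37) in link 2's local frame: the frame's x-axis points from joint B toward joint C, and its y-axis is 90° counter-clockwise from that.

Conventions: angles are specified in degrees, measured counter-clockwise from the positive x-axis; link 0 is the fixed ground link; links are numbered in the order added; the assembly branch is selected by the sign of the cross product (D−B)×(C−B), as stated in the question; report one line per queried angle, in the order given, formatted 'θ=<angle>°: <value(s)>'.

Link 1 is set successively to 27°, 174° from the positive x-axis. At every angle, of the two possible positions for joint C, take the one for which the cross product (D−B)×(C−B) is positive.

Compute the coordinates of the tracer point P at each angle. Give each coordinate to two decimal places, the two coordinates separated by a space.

A=(0,0), D=(5.00,0)
θ=27°: B = A + 2.00·(cos27°, sin27°) = (1.7820, 0.9080)
θ=27°: |BD| = 3.3436
θ=27°: circle(B,6.00) ∩ circle(D,5.00): a=3.3167, h=4.9999
θ=27°:   candidates: C₊=(6.3319,4.8193) cross=16.718; C₋=(3.6164,-4.8047) cross=-16.718
θ=27°:   branch + wants cross > 0 → take C=(6.3319,4.8193) (cross=16.718)
θ=27°: ex = (C−B)/|BC| = (0.7583,0.6519); ey = (-0.6519,0.7583)
θ=27°: P = B + 1.79·ex + 3.37·ey = (0.9425,4.6304)
θ=174°: B = A + 2.00·(cos174°, sin174°) = (-1.9890, 0.2091)
θ=174°: |BD| = 6.9922
θ=174°: circle(B,6.00) ∩ circle(D,5.00): a=4.2827, h=4.2022
θ=174°:   candidates: C₊=(2.4174,4.2814) cross=29.383; C₋=(2.1661,-4.1193) cross=-29.383
θ=174°:   branch + wants cross > 0 → take C=(2.4174,4.2814) (cross=29.383)
θ=174°: ex = (C−B)/|BC| = (0.7344,0.6787); ey = (-0.6787,0.7344)
θ=174°: P = B + 1.79·ex + 3.37·ey = (-2.9617,3.8989)

θ=27°: 0.94 4.63
θ=174°: -2.96 3.90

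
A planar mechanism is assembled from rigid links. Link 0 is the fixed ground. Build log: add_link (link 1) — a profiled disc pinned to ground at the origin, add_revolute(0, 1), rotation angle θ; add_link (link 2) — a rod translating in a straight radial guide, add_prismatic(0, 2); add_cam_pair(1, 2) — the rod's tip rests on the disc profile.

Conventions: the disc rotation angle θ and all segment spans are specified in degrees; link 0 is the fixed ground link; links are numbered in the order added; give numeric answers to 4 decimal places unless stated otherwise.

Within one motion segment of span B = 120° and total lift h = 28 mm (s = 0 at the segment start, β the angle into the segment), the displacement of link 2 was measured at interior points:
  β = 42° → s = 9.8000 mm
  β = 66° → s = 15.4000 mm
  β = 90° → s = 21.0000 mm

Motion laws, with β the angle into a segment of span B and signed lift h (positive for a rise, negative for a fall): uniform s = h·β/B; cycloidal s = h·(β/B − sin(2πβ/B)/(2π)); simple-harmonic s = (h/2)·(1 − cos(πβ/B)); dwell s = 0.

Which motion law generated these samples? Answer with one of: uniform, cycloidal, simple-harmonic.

candidates at β/B = r: uniform s = h·r (linear in β); cycloidal s = h·(r − sin(2πr)/(2π)); simple-harmonic s = (h/2)(1 − cos(πr))
β=42°: printed 9.8000 | uniform 9.8000, cycloidal 6.1947, simple-harmonic 7.6441
β=66°: printed 15.4000 | uniform 15.4000, cycloidal 16.7771, simple-harmonic 16.1901
β=90°: printed 21.0000 | uniform 21.0000, cycloidal 25.4563, simple-harmonic 23.8995
only one law matches every sample → uniform

uniform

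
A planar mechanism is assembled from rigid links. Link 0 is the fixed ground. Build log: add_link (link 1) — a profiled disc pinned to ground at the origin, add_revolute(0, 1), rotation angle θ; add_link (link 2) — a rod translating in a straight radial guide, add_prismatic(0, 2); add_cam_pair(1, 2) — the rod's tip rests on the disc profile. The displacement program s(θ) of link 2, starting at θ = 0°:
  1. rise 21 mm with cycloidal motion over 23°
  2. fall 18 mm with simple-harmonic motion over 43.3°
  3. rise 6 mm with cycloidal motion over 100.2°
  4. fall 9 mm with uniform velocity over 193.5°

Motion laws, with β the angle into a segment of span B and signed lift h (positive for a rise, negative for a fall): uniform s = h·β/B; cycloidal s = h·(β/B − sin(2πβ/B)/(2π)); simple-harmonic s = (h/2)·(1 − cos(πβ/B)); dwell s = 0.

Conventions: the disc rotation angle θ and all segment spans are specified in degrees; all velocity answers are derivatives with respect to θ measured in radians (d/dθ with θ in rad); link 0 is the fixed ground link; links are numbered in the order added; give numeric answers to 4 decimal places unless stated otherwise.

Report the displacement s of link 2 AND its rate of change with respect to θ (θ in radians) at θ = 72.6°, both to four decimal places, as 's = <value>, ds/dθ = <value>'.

seg 1 [0°–23°] cycloidal, h=21: full span → s += 21 → s = 21.0000
seg 2 [23°–66.3°] simple-harmonic, h=-18: full span → s += -18 → s = 3.0000
seg 3 [66.3°–166.5°] cycloidal, h=6: θ=72.6° here. β=6.3, B=100.2. 6·(0.0629 − sin(2π·0.0629)/(2π)) = 0.0097 → s = 3.0097
velocity in seg [66.3°–166.5°] (cycloidal), θ in radians: β = 6.3° = 0.1100 rad, B = 100.2° = 1.7488 rad; ds/dθ = (h/B)(1 − cos(2πβ/B)) = (6/1.7488)(1 − cos(2π·0.0629)) = 0.264257 mm/rad

s = 3.0097, ds/dθ = 0.2643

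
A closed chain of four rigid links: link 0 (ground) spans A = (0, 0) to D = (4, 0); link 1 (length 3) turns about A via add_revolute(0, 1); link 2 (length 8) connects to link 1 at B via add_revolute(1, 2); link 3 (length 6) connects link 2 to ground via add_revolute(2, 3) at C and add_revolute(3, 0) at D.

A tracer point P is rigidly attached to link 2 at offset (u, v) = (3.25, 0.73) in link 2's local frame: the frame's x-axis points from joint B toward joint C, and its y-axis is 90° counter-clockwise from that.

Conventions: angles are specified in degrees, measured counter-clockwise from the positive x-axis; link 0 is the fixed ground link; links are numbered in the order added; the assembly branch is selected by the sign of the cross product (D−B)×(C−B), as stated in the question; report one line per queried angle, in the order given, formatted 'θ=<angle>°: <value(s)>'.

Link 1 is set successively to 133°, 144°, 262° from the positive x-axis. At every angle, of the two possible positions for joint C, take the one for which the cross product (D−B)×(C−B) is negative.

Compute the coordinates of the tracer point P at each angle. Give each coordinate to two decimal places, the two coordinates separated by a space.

A=(0,0), D=(4.00,0)
θ=133°: B = A + 3.00·(cos133°, sin133°) = (-2.0460, 2.1941)
θ=133°: |BD| = 6.4318
θ=133°: circle(B,8.00) ∩ circle(D,6.00): a=5.3926, h=5.9093
θ=133°:   candidates: C₊=(5.0390,5.9094) cross=38.008; C₋=(1.0073,-5.2004) cross=-38.008
θ=133°:   branch - wants cross < 0 → take C=(1.0073,-5.2004) (cross=-38.008)
θ=133°: ex = (C−B)/|BC| = (0.3817,-0.9243); ey = (0.9243,0.3817)
θ=133°: P = B + 3.25·ex + 0.73·ey = (-0.1309,-0.5313)
θ=144°: B = A + 3.00·(cos144°, sin144°) = (-2.4271, 1.7634)
θ=144°: |BD| = 6.6646
θ=144°: circle(B,8.00) ∩ circle(D,6.00): a=5.4329, h=5.8722
θ=144°:   candidates: C₊=(4.3660,5.9888) cross=39.136; C₋=(1.2586,-5.3371) cross=-39.136
θ=144°:   branch - wants cross < 0 → take C=(1.2586,-5.3371) (cross=-39.136)
θ=144°: ex = (C−B)/|BC| = (0.4607,-0.8876); ey = (0.8876,0.4607)
θ=144°: P = B + 3.25·ex + 0.73·ey = (-0.2819,-0.7849)
θ=262°: B = A + 3.00·(cos262°, sin262°) = (-0.4175, -2.9708)
θ=262°: |BD| = 5.3235
θ=262°: circle(B,8.00) ∩ circle(D,6.00): a=5.2916, h=5.9999
θ=262°:   candidates: C₊=(0.6252,4.9609) cross=31.941; C₋=(7.3217,-4.9966) cross=-31.941
θ=262°:   branch - wants cross < 0 → take C=(7.3217,-4.9966) (cross=-31.941)
θ=262°: ex = (C−B)/|BC| = (0.9674,-0.2532); ey = (0.2532,0.9674)
θ=262°: P = B + 3.25·ex + 0.73·ey = (2.9114,-3.0876)

θ=133°: -0.13 -0.53
θ=144°: -0.28 -0.78
θ=262°: 2.91 -3.09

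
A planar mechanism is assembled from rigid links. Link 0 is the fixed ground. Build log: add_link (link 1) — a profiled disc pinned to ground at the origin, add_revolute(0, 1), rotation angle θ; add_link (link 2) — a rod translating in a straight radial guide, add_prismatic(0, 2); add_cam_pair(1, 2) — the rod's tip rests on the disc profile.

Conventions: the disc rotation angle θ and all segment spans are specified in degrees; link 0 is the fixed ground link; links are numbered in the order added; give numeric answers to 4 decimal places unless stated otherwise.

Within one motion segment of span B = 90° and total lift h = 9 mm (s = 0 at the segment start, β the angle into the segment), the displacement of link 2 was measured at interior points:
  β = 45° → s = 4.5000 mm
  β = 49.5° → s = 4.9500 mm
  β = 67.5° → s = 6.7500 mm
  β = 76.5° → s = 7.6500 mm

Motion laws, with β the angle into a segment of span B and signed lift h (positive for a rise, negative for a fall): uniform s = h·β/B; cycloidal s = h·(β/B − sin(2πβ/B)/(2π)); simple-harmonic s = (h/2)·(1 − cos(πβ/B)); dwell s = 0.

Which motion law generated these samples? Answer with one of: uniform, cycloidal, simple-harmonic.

candidates at β/B = r: uniform s = h·r (linear in β); cycloidal s = h·(r − sin(2πr)/(2π)); simple-harmonic s = (h/2)(1 − cos(πr))
β=45°: printed 4.5000 | uniform 4.5000, cycloidal 4.5000, simple-harmonic 4.5000
β=49.5°: printed 4.9500 | uniform 4.9500, cycloidal 5.3926, simple-harmonic 5.2040
β=67.5°: printed 6.7500 | uniform 6.7500, cycloidal 8.1824, simple-harmonic 7.6820
β=76.5°: printed 7.6500 | uniform 7.6500, cycloidal 8.8088, simple-harmonic 8.5095
only one law matches every sample → uniform

uniform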